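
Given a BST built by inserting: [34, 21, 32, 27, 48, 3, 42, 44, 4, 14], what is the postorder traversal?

Tree insertion order: [34, 21, 32, 27, 48, 3, 42, 44, 4, 14]
Tree (level-order array): [34, 21, 48, 3, 32, 42, None, None, 4, 27, None, None, 44, None, 14]
Postorder traversal: [14, 4, 3, 27, 32, 21, 44, 42, 48, 34]


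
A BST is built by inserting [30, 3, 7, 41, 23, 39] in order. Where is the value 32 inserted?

Starting tree (level order): [30, 3, 41, None, 7, 39, None, None, 23]
Insertion path: 30 -> 41 -> 39
Result: insert 32 as left child of 39
Final tree (level order): [30, 3, 41, None, 7, 39, None, None, 23, 32]


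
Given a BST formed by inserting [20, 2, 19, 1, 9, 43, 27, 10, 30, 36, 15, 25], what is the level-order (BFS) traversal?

Tree insertion order: [20, 2, 19, 1, 9, 43, 27, 10, 30, 36, 15, 25]
Tree (level-order array): [20, 2, 43, 1, 19, 27, None, None, None, 9, None, 25, 30, None, 10, None, None, None, 36, None, 15]
BFS from the root, enqueuing left then right child of each popped node:
  queue [20] -> pop 20, enqueue [2, 43], visited so far: [20]
  queue [2, 43] -> pop 2, enqueue [1, 19], visited so far: [20, 2]
  queue [43, 1, 19] -> pop 43, enqueue [27], visited so far: [20, 2, 43]
  queue [1, 19, 27] -> pop 1, enqueue [none], visited so far: [20, 2, 43, 1]
  queue [19, 27] -> pop 19, enqueue [9], visited so far: [20, 2, 43, 1, 19]
  queue [27, 9] -> pop 27, enqueue [25, 30], visited so far: [20, 2, 43, 1, 19, 27]
  queue [9, 25, 30] -> pop 9, enqueue [10], visited so far: [20, 2, 43, 1, 19, 27, 9]
  queue [25, 30, 10] -> pop 25, enqueue [none], visited so far: [20, 2, 43, 1, 19, 27, 9, 25]
  queue [30, 10] -> pop 30, enqueue [36], visited so far: [20, 2, 43, 1, 19, 27, 9, 25, 30]
  queue [10, 36] -> pop 10, enqueue [15], visited so far: [20, 2, 43, 1, 19, 27, 9, 25, 30, 10]
  queue [36, 15] -> pop 36, enqueue [none], visited so far: [20, 2, 43, 1, 19, 27, 9, 25, 30, 10, 36]
  queue [15] -> pop 15, enqueue [none], visited so far: [20, 2, 43, 1, 19, 27, 9, 25, 30, 10, 36, 15]
Result: [20, 2, 43, 1, 19, 27, 9, 25, 30, 10, 36, 15]


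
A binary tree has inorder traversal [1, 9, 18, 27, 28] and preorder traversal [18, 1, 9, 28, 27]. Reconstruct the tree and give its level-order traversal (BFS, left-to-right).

Inorder:  [1, 9, 18, 27, 28]
Preorder: [18, 1, 9, 28, 27]
Algorithm: preorder visits root first, so consume preorder in order;
for each root, split the current inorder slice at that value into
left-subtree inorder and right-subtree inorder, then recurse.
Recursive splits:
  root=18; inorder splits into left=[1, 9], right=[27, 28]
  root=1; inorder splits into left=[], right=[9]
  root=9; inorder splits into left=[], right=[]
  root=28; inorder splits into left=[27], right=[]
  root=27; inorder splits into left=[], right=[]
Reconstructed level-order: [18, 1, 28, 9, 27]


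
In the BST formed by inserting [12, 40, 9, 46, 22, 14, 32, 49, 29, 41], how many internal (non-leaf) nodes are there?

Tree built from: [12, 40, 9, 46, 22, 14, 32, 49, 29, 41]
Tree (level-order array): [12, 9, 40, None, None, 22, 46, 14, 32, 41, 49, None, None, 29]
Rule: An internal node has at least one child.
Per-node child counts:
  node 12: 2 child(ren)
  node 9: 0 child(ren)
  node 40: 2 child(ren)
  node 22: 2 child(ren)
  node 14: 0 child(ren)
  node 32: 1 child(ren)
  node 29: 0 child(ren)
  node 46: 2 child(ren)
  node 41: 0 child(ren)
  node 49: 0 child(ren)
Matching nodes: [12, 40, 22, 32, 46]
Count of internal (non-leaf) nodes: 5


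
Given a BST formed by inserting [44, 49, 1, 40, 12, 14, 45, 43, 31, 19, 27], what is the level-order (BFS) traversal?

Tree insertion order: [44, 49, 1, 40, 12, 14, 45, 43, 31, 19, 27]
Tree (level-order array): [44, 1, 49, None, 40, 45, None, 12, 43, None, None, None, 14, None, None, None, 31, 19, None, None, 27]
BFS from the root, enqueuing left then right child of each popped node:
  queue [44] -> pop 44, enqueue [1, 49], visited so far: [44]
  queue [1, 49] -> pop 1, enqueue [40], visited so far: [44, 1]
  queue [49, 40] -> pop 49, enqueue [45], visited so far: [44, 1, 49]
  queue [40, 45] -> pop 40, enqueue [12, 43], visited so far: [44, 1, 49, 40]
  queue [45, 12, 43] -> pop 45, enqueue [none], visited so far: [44, 1, 49, 40, 45]
  queue [12, 43] -> pop 12, enqueue [14], visited so far: [44, 1, 49, 40, 45, 12]
  queue [43, 14] -> pop 43, enqueue [none], visited so far: [44, 1, 49, 40, 45, 12, 43]
  queue [14] -> pop 14, enqueue [31], visited so far: [44, 1, 49, 40, 45, 12, 43, 14]
  queue [31] -> pop 31, enqueue [19], visited so far: [44, 1, 49, 40, 45, 12, 43, 14, 31]
  queue [19] -> pop 19, enqueue [27], visited so far: [44, 1, 49, 40, 45, 12, 43, 14, 31, 19]
  queue [27] -> pop 27, enqueue [none], visited so far: [44, 1, 49, 40, 45, 12, 43, 14, 31, 19, 27]
Result: [44, 1, 49, 40, 45, 12, 43, 14, 31, 19, 27]


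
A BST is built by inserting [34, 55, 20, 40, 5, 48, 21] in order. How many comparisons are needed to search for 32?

Search path for 32: 34 -> 20 -> 21
Found: False
Comparisons: 3


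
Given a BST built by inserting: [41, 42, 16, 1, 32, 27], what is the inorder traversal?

Tree insertion order: [41, 42, 16, 1, 32, 27]
Tree (level-order array): [41, 16, 42, 1, 32, None, None, None, None, 27]
Inorder traversal: [1, 16, 27, 32, 41, 42]


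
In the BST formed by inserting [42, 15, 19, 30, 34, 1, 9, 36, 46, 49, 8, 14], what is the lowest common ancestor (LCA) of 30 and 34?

Tree insertion order: [42, 15, 19, 30, 34, 1, 9, 36, 46, 49, 8, 14]
Tree (level-order array): [42, 15, 46, 1, 19, None, 49, None, 9, None, 30, None, None, 8, 14, None, 34, None, None, None, None, None, 36]
In a BST, the LCA of p=30, q=34 is the first node v on the
root-to-leaf path with p <= v <= q (go left if both < v, right if both > v).
Walk from root:
  at 42: both 30 and 34 < 42, go left
  at 15: both 30 and 34 > 15, go right
  at 19: both 30 and 34 > 19, go right
  at 30: 30 <= 30 <= 34, this is the LCA
LCA = 30


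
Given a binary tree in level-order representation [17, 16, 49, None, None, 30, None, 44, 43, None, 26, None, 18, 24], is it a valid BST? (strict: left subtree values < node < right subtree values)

Level-order array: [17, 16, 49, None, None, 30, None, 44, 43, None, 26, None, 18, 24]
Validate using subtree bounds (lo, hi): at each node, require lo < value < hi,
then recurse left with hi=value and right with lo=value.
Preorder trace (stopping at first violation):
  at node 17 with bounds (-inf, +inf): OK
  at node 16 with bounds (-inf, 17): OK
  at node 49 with bounds (17, +inf): OK
  at node 30 with bounds (17, 49): OK
  at node 44 with bounds (17, 30): VIOLATION
Node 44 violates its bound: not (17 < 44 < 30).
Result: Not a valid BST


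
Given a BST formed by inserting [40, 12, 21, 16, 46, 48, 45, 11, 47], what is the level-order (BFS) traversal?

Tree insertion order: [40, 12, 21, 16, 46, 48, 45, 11, 47]
Tree (level-order array): [40, 12, 46, 11, 21, 45, 48, None, None, 16, None, None, None, 47]
BFS from the root, enqueuing left then right child of each popped node:
  queue [40] -> pop 40, enqueue [12, 46], visited so far: [40]
  queue [12, 46] -> pop 12, enqueue [11, 21], visited so far: [40, 12]
  queue [46, 11, 21] -> pop 46, enqueue [45, 48], visited so far: [40, 12, 46]
  queue [11, 21, 45, 48] -> pop 11, enqueue [none], visited so far: [40, 12, 46, 11]
  queue [21, 45, 48] -> pop 21, enqueue [16], visited so far: [40, 12, 46, 11, 21]
  queue [45, 48, 16] -> pop 45, enqueue [none], visited so far: [40, 12, 46, 11, 21, 45]
  queue [48, 16] -> pop 48, enqueue [47], visited so far: [40, 12, 46, 11, 21, 45, 48]
  queue [16, 47] -> pop 16, enqueue [none], visited so far: [40, 12, 46, 11, 21, 45, 48, 16]
  queue [47] -> pop 47, enqueue [none], visited so far: [40, 12, 46, 11, 21, 45, 48, 16, 47]
Result: [40, 12, 46, 11, 21, 45, 48, 16, 47]


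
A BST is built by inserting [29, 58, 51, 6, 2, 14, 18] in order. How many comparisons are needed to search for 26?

Search path for 26: 29 -> 6 -> 14 -> 18
Found: False
Comparisons: 4


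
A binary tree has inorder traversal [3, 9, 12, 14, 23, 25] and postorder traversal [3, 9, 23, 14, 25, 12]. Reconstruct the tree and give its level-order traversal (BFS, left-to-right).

Inorder:   [3, 9, 12, 14, 23, 25]
Postorder: [3, 9, 23, 14, 25, 12]
Algorithm: postorder visits root last, so walk postorder right-to-left;
each value is the root of the current inorder slice — split it at that
value, recurse on the right subtree first, then the left.
Recursive splits:
  root=12; inorder splits into left=[3, 9], right=[14, 23, 25]
  root=25; inorder splits into left=[14, 23], right=[]
  root=14; inorder splits into left=[], right=[23]
  root=23; inorder splits into left=[], right=[]
  root=9; inorder splits into left=[3], right=[]
  root=3; inorder splits into left=[], right=[]
Reconstructed level-order: [12, 9, 25, 3, 14, 23]


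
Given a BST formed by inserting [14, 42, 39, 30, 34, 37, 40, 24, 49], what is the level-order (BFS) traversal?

Tree insertion order: [14, 42, 39, 30, 34, 37, 40, 24, 49]
Tree (level-order array): [14, None, 42, 39, 49, 30, 40, None, None, 24, 34, None, None, None, None, None, 37]
BFS from the root, enqueuing left then right child of each popped node:
  queue [14] -> pop 14, enqueue [42], visited so far: [14]
  queue [42] -> pop 42, enqueue [39, 49], visited so far: [14, 42]
  queue [39, 49] -> pop 39, enqueue [30, 40], visited so far: [14, 42, 39]
  queue [49, 30, 40] -> pop 49, enqueue [none], visited so far: [14, 42, 39, 49]
  queue [30, 40] -> pop 30, enqueue [24, 34], visited so far: [14, 42, 39, 49, 30]
  queue [40, 24, 34] -> pop 40, enqueue [none], visited so far: [14, 42, 39, 49, 30, 40]
  queue [24, 34] -> pop 24, enqueue [none], visited so far: [14, 42, 39, 49, 30, 40, 24]
  queue [34] -> pop 34, enqueue [37], visited so far: [14, 42, 39, 49, 30, 40, 24, 34]
  queue [37] -> pop 37, enqueue [none], visited so far: [14, 42, 39, 49, 30, 40, 24, 34, 37]
Result: [14, 42, 39, 49, 30, 40, 24, 34, 37]


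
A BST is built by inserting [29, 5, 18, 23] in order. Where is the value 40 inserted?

Starting tree (level order): [29, 5, None, None, 18, None, 23]
Insertion path: 29
Result: insert 40 as right child of 29
Final tree (level order): [29, 5, 40, None, 18, None, None, None, 23]


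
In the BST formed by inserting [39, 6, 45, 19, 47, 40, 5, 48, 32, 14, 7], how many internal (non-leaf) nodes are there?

Tree built from: [39, 6, 45, 19, 47, 40, 5, 48, 32, 14, 7]
Tree (level-order array): [39, 6, 45, 5, 19, 40, 47, None, None, 14, 32, None, None, None, 48, 7]
Rule: An internal node has at least one child.
Per-node child counts:
  node 39: 2 child(ren)
  node 6: 2 child(ren)
  node 5: 0 child(ren)
  node 19: 2 child(ren)
  node 14: 1 child(ren)
  node 7: 0 child(ren)
  node 32: 0 child(ren)
  node 45: 2 child(ren)
  node 40: 0 child(ren)
  node 47: 1 child(ren)
  node 48: 0 child(ren)
Matching nodes: [39, 6, 19, 14, 45, 47]
Count of internal (non-leaf) nodes: 6


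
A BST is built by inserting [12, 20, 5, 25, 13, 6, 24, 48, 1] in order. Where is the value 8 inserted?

Starting tree (level order): [12, 5, 20, 1, 6, 13, 25, None, None, None, None, None, None, 24, 48]
Insertion path: 12 -> 5 -> 6
Result: insert 8 as right child of 6
Final tree (level order): [12, 5, 20, 1, 6, 13, 25, None, None, None, 8, None, None, 24, 48]


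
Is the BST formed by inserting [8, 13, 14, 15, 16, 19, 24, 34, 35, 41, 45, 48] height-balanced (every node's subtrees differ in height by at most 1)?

Tree (level-order array): [8, None, 13, None, 14, None, 15, None, 16, None, 19, None, 24, None, 34, None, 35, None, 41, None, 45, None, 48]
Definition: a tree is height-balanced if, at every node, |h(left) - h(right)| <= 1 (empty subtree has height -1).
Bottom-up per-node check:
  node 48: h_left=-1, h_right=-1, diff=0 [OK], height=0
  node 45: h_left=-1, h_right=0, diff=1 [OK], height=1
  node 41: h_left=-1, h_right=1, diff=2 [FAIL (|-1-1|=2 > 1)], height=2
  node 35: h_left=-1, h_right=2, diff=3 [FAIL (|-1-2|=3 > 1)], height=3
  node 34: h_left=-1, h_right=3, diff=4 [FAIL (|-1-3|=4 > 1)], height=4
  node 24: h_left=-1, h_right=4, diff=5 [FAIL (|-1-4|=5 > 1)], height=5
  node 19: h_left=-1, h_right=5, diff=6 [FAIL (|-1-5|=6 > 1)], height=6
  node 16: h_left=-1, h_right=6, diff=7 [FAIL (|-1-6|=7 > 1)], height=7
  node 15: h_left=-1, h_right=7, diff=8 [FAIL (|-1-7|=8 > 1)], height=8
  node 14: h_left=-1, h_right=8, diff=9 [FAIL (|-1-8|=9 > 1)], height=9
  node 13: h_left=-1, h_right=9, diff=10 [FAIL (|-1-9|=10 > 1)], height=10
  node 8: h_left=-1, h_right=10, diff=11 [FAIL (|-1-10|=11 > 1)], height=11
Node 41 violates the condition: |-1 - 1| = 2 > 1.
Result: Not balanced


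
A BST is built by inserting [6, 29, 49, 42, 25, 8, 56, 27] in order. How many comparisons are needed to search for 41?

Search path for 41: 6 -> 29 -> 49 -> 42
Found: False
Comparisons: 4


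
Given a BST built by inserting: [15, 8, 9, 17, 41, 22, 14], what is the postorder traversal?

Tree insertion order: [15, 8, 9, 17, 41, 22, 14]
Tree (level-order array): [15, 8, 17, None, 9, None, 41, None, 14, 22]
Postorder traversal: [14, 9, 8, 22, 41, 17, 15]


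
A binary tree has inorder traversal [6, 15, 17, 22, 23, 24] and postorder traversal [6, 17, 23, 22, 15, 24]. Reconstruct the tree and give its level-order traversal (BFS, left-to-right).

Inorder:   [6, 15, 17, 22, 23, 24]
Postorder: [6, 17, 23, 22, 15, 24]
Algorithm: postorder visits root last, so walk postorder right-to-left;
each value is the root of the current inorder slice — split it at that
value, recurse on the right subtree first, then the left.
Recursive splits:
  root=24; inorder splits into left=[6, 15, 17, 22, 23], right=[]
  root=15; inorder splits into left=[6], right=[17, 22, 23]
  root=22; inorder splits into left=[17], right=[23]
  root=23; inorder splits into left=[], right=[]
  root=17; inorder splits into left=[], right=[]
  root=6; inorder splits into left=[], right=[]
Reconstructed level-order: [24, 15, 6, 22, 17, 23]


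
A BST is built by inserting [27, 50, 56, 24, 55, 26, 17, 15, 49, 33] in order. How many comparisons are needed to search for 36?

Search path for 36: 27 -> 50 -> 49 -> 33
Found: False
Comparisons: 4


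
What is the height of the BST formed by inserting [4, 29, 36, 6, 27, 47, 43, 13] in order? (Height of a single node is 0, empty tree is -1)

Insertion order: [4, 29, 36, 6, 27, 47, 43, 13]
Tree (level-order array): [4, None, 29, 6, 36, None, 27, None, 47, 13, None, 43]
Compute height bottom-up (empty subtree = -1):
  height(13) = 1 + max(-1, -1) = 0
  height(27) = 1 + max(0, -1) = 1
  height(6) = 1 + max(-1, 1) = 2
  height(43) = 1 + max(-1, -1) = 0
  height(47) = 1 + max(0, -1) = 1
  height(36) = 1 + max(-1, 1) = 2
  height(29) = 1 + max(2, 2) = 3
  height(4) = 1 + max(-1, 3) = 4
Height = 4


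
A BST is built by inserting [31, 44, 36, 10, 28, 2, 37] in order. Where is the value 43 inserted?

Starting tree (level order): [31, 10, 44, 2, 28, 36, None, None, None, None, None, None, 37]
Insertion path: 31 -> 44 -> 36 -> 37
Result: insert 43 as right child of 37
Final tree (level order): [31, 10, 44, 2, 28, 36, None, None, None, None, None, None, 37, None, 43]


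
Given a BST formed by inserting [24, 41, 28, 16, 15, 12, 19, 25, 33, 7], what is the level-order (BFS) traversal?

Tree insertion order: [24, 41, 28, 16, 15, 12, 19, 25, 33, 7]
Tree (level-order array): [24, 16, 41, 15, 19, 28, None, 12, None, None, None, 25, 33, 7]
BFS from the root, enqueuing left then right child of each popped node:
  queue [24] -> pop 24, enqueue [16, 41], visited so far: [24]
  queue [16, 41] -> pop 16, enqueue [15, 19], visited so far: [24, 16]
  queue [41, 15, 19] -> pop 41, enqueue [28], visited so far: [24, 16, 41]
  queue [15, 19, 28] -> pop 15, enqueue [12], visited so far: [24, 16, 41, 15]
  queue [19, 28, 12] -> pop 19, enqueue [none], visited so far: [24, 16, 41, 15, 19]
  queue [28, 12] -> pop 28, enqueue [25, 33], visited so far: [24, 16, 41, 15, 19, 28]
  queue [12, 25, 33] -> pop 12, enqueue [7], visited so far: [24, 16, 41, 15, 19, 28, 12]
  queue [25, 33, 7] -> pop 25, enqueue [none], visited so far: [24, 16, 41, 15, 19, 28, 12, 25]
  queue [33, 7] -> pop 33, enqueue [none], visited so far: [24, 16, 41, 15, 19, 28, 12, 25, 33]
  queue [7] -> pop 7, enqueue [none], visited so far: [24, 16, 41, 15, 19, 28, 12, 25, 33, 7]
Result: [24, 16, 41, 15, 19, 28, 12, 25, 33, 7]


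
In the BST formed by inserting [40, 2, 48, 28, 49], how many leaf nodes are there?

Tree built from: [40, 2, 48, 28, 49]
Tree (level-order array): [40, 2, 48, None, 28, None, 49]
Rule: A leaf has 0 children.
Per-node child counts:
  node 40: 2 child(ren)
  node 2: 1 child(ren)
  node 28: 0 child(ren)
  node 48: 1 child(ren)
  node 49: 0 child(ren)
Matching nodes: [28, 49]
Count of leaf nodes: 2


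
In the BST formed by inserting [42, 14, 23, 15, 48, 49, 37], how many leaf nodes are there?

Tree built from: [42, 14, 23, 15, 48, 49, 37]
Tree (level-order array): [42, 14, 48, None, 23, None, 49, 15, 37]
Rule: A leaf has 0 children.
Per-node child counts:
  node 42: 2 child(ren)
  node 14: 1 child(ren)
  node 23: 2 child(ren)
  node 15: 0 child(ren)
  node 37: 0 child(ren)
  node 48: 1 child(ren)
  node 49: 0 child(ren)
Matching nodes: [15, 37, 49]
Count of leaf nodes: 3


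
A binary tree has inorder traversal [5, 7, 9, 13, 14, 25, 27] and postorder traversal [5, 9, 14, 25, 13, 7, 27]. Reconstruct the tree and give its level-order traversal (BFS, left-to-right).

Inorder:   [5, 7, 9, 13, 14, 25, 27]
Postorder: [5, 9, 14, 25, 13, 7, 27]
Algorithm: postorder visits root last, so walk postorder right-to-left;
each value is the root of the current inorder slice — split it at that
value, recurse on the right subtree first, then the left.
Recursive splits:
  root=27; inorder splits into left=[5, 7, 9, 13, 14, 25], right=[]
  root=7; inorder splits into left=[5], right=[9, 13, 14, 25]
  root=13; inorder splits into left=[9], right=[14, 25]
  root=25; inorder splits into left=[14], right=[]
  root=14; inorder splits into left=[], right=[]
  root=9; inorder splits into left=[], right=[]
  root=5; inorder splits into left=[], right=[]
Reconstructed level-order: [27, 7, 5, 13, 9, 25, 14]


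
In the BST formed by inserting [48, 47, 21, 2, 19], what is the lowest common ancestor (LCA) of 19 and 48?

Tree insertion order: [48, 47, 21, 2, 19]
Tree (level-order array): [48, 47, None, 21, None, 2, None, None, 19]
In a BST, the LCA of p=19, q=48 is the first node v on the
root-to-leaf path with p <= v <= q (go left if both < v, right if both > v).
Walk from root:
  at 48: 19 <= 48 <= 48, this is the LCA
LCA = 48


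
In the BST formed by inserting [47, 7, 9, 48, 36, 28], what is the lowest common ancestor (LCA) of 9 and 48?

Tree insertion order: [47, 7, 9, 48, 36, 28]
Tree (level-order array): [47, 7, 48, None, 9, None, None, None, 36, 28]
In a BST, the LCA of p=9, q=48 is the first node v on the
root-to-leaf path with p <= v <= q (go left if both < v, right if both > v).
Walk from root:
  at 47: 9 <= 47 <= 48, this is the LCA
LCA = 47


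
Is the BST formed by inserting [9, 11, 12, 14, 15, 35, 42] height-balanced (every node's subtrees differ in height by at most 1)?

Tree (level-order array): [9, None, 11, None, 12, None, 14, None, 15, None, 35, None, 42]
Definition: a tree is height-balanced if, at every node, |h(left) - h(right)| <= 1 (empty subtree has height -1).
Bottom-up per-node check:
  node 42: h_left=-1, h_right=-1, diff=0 [OK], height=0
  node 35: h_left=-1, h_right=0, diff=1 [OK], height=1
  node 15: h_left=-1, h_right=1, diff=2 [FAIL (|-1-1|=2 > 1)], height=2
  node 14: h_left=-1, h_right=2, diff=3 [FAIL (|-1-2|=3 > 1)], height=3
  node 12: h_left=-1, h_right=3, diff=4 [FAIL (|-1-3|=4 > 1)], height=4
  node 11: h_left=-1, h_right=4, diff=5 [FAIL (|-1-4|=5 > 1)], height=5
  node 9: h_left=-1, h_right=5, diff=6 [FAIL (|-1-5|=6 > 1)], height=6
Node 15 violates the condition: |-1 - 1| = 2 > 1.
Result: Not balanced


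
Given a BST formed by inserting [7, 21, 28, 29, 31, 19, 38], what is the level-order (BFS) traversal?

Tree insertion order: [7, 21, 28, 29, 31, 19, 38]
Tree (level-order array): [7, None, 21, 19, 28, None, None, None, 29, None, 31, None, 38]
BFS from the root, enqueuing left then right child of each popped node:
  queue [7] -> pop 7, enqueue [21], visited so far: [7]
  queue [21] -> pop 21, enqueue [19, 28], visited so far: [7, 21]
  queue [19, 28] -> pop 19, enqueue [none], visited so far: [7, 21, 19]
  queue [28] -> pop 28, enqueue [29], visited so far: [7, 21, 19, 28]
  queue [29] -> pop 29, enqueue [31], visited so far: [7, 21, 19, 28, 29]
  queue [31] -> pop 31, enqueue [38], visited so far: [7, 21, 19, 28, 29, 31]
  queue [38] -> pop 38, enqueue [none], visited so far: [7, 21, 19, 28, 29, 31, 38]
Result: [7, 21, 19, 28, 29, 31, 38]


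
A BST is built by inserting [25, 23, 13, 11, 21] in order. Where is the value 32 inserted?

Starting tree (level order): [25, 23, None, 13, None, 11, 21]
Insertion path: 25
Result: insert 32 as right child of 25
Final tree (level order): [25, 23, 32, 13, None, None, None, 11, 21]


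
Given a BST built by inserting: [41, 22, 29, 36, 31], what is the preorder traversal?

Tree insertion order: [41, 22, 29, 36, 31]
Tree (level-order array): [41, 22, None, None, 29, None, 36, 31]
Preorder traversal: [41, 22, 29, 36, 31]


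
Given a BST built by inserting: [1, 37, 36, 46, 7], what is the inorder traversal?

Tree insertion order: [1, 37, 36, 46, 7]
Tree (level-order array): [1, None, 37, 36, 46, 7]
Inorder traversal: [1, 7, 36, 37, 46]


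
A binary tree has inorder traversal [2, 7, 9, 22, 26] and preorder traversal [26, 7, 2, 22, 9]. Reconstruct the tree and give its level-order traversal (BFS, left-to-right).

Inorder:  [2, 7, 9, 22, 26]
Preorder: [26, 7, 2, 22, 9]
Algorithm: preorder visits root first, so consume preorder in order;
for each root, split the current inorder slice at that value into
left-subtree inorder and right-subtree inorder, then recurse.
Recursive splits:
  root=26; inorder splits into left=[2, 7, 9, 22], right=[]
  root=7; inorder splits into left=[2], right=[9, 22]
  root=2; inorder splits into left=[], right=[]
  root=22; inorder splits into left=[9], right=[]
  root=9; inorder splits into left=[], right=[]
Reconstructed level-order: [26, 7, 2, 22, 9]


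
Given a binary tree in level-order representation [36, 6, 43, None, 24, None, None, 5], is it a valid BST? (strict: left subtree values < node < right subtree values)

Level-order array: [36, 6, 43, None, 24, None, None, 5]
Validate using subtree bounds (lo, hi): at each node, require lo < value < hi,
then recurse left with hi=value and right with lo=value.
Preorder trace (stopping at first violation):
  at node 36 with bounds (-inf, +inf): OK
  at node 6 with bounds (-inf, 36): OK
  at node 24 with bounds (6, 36): OK
  at node 5 with bounds (6, 24): VIOLATION
Node 5 violates its bound: not (6 < 5 < 24).
Result: Not a valid BST


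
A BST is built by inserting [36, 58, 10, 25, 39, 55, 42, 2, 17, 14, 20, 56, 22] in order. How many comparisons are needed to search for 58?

Search path for 58: 36 -> 58
Found: True
Comparisons: 2


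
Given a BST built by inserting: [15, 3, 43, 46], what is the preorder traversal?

Tree insertion order: [15, 3, 43, 46]
Tree (level-order array): [15, 3, 43, None, None, None, 46]
Preorder traversal: [15, 3, 43, 46]


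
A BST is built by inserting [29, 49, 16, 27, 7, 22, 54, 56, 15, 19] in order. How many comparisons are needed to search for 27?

Search path for 27: 29 -> 16 -> 27
Found: True
Comparisons: 3


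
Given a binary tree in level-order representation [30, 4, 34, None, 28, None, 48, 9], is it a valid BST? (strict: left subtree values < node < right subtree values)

Level-order array: [30, 4, 34, None, 28, None, 48, 9]
Validate using subtree bounds (lo, hi): at each node, require lo < value < hi,
then recurse left with hi=value and right with lo=value.
Preorder trace (stopping at first violation):
  at node 30 with bounds (-inf, +inf): OK
  at node 4 with bounds (-inf, 30): OK
  at node 28 with bounds (4, 30): OK
  at node 9 with bounds (4, 28): OK
  at node 34 with bounds (30, +inf): OK
  at node 48 with bounds (34, +inf): OK
No violation found at any node.
Result: Valid BST


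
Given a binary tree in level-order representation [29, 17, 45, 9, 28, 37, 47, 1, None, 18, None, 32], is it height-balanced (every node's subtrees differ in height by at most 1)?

Tree (level-order array): [29, 17, 45, 9, 28, 37, 47, 1, None, 18, None, 32]
Definition: a tree is height-balanced if, at every node, |h(left) - h(right)| <= 1 (empty subtree has height -1).
Bottom-up per-node check:
  node 1: h_left=-1, h_right=-1, diff=0 [OK], height=0
  node 9: h_left=0, h_right=-1, diff=1 [OK], height=1
  node 18: h_left=-1, h_right=-1, diff=0 [OK], height=0
  node 28: h_left=0, h_right=-1, diff=1 [OK], height=1
  node 17: h_left=1, h_right=1, diff=0 [OK], height=2
  node 32: h_left=-1, h_right=-1, diff=0 [OK], height=0
  node 37: h_left=0, h_right=-1, diff=1 [OK], height=1
  node 47: h_left=-1, h_right=-1, diff=0 [OK], height=0
  node 45: h_left=1, h_right=0, diff=1 [OK], height=2
  node 29: h_left=2, h_right=2, diff=0 [OK], height=3
All nodes satisfy the balance condition.
Result: Balanced


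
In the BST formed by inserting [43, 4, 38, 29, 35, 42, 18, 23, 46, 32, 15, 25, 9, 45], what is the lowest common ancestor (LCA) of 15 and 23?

Tree insertion order: [43, 4, 38, 29, 35, 42, 18, 23, 46, 32, 15, 25, 9, 45]
Tree (level-order array): [43, 4, 46, None, 38, 45, None, 29, 42, None, None, 18, 35, None, None, 15, 23, 32, None, 9, None, None, 25]
In a BST, the LCA of p=15, q=23 is the first node v on the
root-to-leaf path with p <= v <= q (go left if both < v, right if both > v).
Walk from root:
  at 43: both 15 and 23 < 43, go left
  at 4: both 15 and 23 > 4, go right
  at 38: both 15 and 23 < 38, go left
  at 29: both 15 and 23 < 29, go left
  at 18: 15 <= 18 <= 23, this is the LCA
LCA = 18


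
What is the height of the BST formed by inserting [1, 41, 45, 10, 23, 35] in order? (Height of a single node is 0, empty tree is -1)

Insertion order: [1, 41, 45, 10, 23, 35]
Tree (level-order array): [1, None, 41, 10, 45, None, 23, None, None, None, 35]
Compute height bottom-up (empty subtree = -1):
  height(35) = 1 + max(-1, -1) = 0
  height(23) = 1 + max(-1, 0) = 1
  height(10) = 1 + max(-1, 1) = 2
  height(45) = 1 + max(-1, -1) = 0
  height(41) = 1 + max(2, 0) = 3
  height(1) = 1 + max(-1, 3) = 4
Height = 4


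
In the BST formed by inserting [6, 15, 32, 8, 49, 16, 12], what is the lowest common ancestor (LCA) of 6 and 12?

Tree insertion order: [6, 15, 32, 8, 49, 16, 12]
Tree (level-order array): [6, None, 15, 8, 32, None, 12, 16, 49]
In a BST, the LCA of p=6, q=12 is the first node v on the
root-to-leaf path with p <= v <= q (go left if both < v, right if both > v).
Walk from root:
  at 6: 6 <= 6 <= 12, this is the LCA
LCA = 6


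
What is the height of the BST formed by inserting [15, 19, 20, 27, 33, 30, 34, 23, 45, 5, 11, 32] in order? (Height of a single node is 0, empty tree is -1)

Insertion order: [15, 19, 20, 27, 33, 30, 34, 23, 45, 5, 11, 32]
Tree (level-order array): [15, 5, 19, None, 11, None, 20, None, None, None, 27, 23, 33, None, None, 30, 34, None, 32, None, 45]
Compute height bottom-up (empty subtree = -1):
  height(11) = 1 + max(-1, -1) = 0
  height(5) = 1 + max(-1, 0) = 1
  height(23) = 1 + max(-1, -1) = 0
  height(32) = 1 + max(-1, -1) = 0
  height(30) = 1 + max(-1, 0) = 1
  height(45) = 1 + max(-1, -1) = 0
  height(34) = 1 + max(-1, 0) = 1
  height(33) = 1 + max(1, 1) = 2
  height(27) = 1 + max(0, 2) = 3
  height(20) = 1 + max(-1, 3) = 4
  height(19) = 1 + max(-1, 4) = 5
  height(15) = 1 + max(1, 5) = 6
Height = 6


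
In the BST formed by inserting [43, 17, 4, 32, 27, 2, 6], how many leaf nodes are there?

Tree built from: [43, 17, 4, 32, 27, 2, 6]
Tree (level-order array): [43, 17, None, 4, 32, 2, 6, 27]
Rule: A leaf has 0 children.
Per-node child counts:
  node 43: 1 child(ren)
  node 17: 2 child(ren)
  node 4: 2 child(ren)
  node 2: 0 child(ren)
  node 6: 0 child(ren)
  node 32: 1 child(ren)
  node 27: 0 child(ren)
Matching nodes: [2, 6, 27]
Count of leaf nodes: 3


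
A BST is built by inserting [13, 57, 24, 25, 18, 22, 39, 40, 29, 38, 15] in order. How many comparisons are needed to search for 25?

Search path for 25: 13 -> 57 -> 24 -> 25
Found: True
Comparisons: 4


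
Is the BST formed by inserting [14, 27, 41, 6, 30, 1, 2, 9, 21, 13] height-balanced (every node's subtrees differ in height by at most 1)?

Tree (level-order array): [14, 6, 27, 1, 9, 21, 41, None, 2, None, 13, None, None, 30]
Definition: a tree is height-balanced if, at every node, |h(left) - h(right)| <= 1 (empty subtree has height -1).
Bottom-up per-node check:
  node 2: h_left=-1, h_right=-1, diff=0 [OK], height=0
  node 1: h_left=-1, h_right=0, diff=1 [OK], height=1
  node 13: h_left=-1, h_right=-1, diff=0 [OK], height=0
  node 9: h_left=-1, h_right=0, diff=1 [OK], height=1
  node 6: h_left=1, h_right=1, diff=0 [OK], height=2
  node 21: h_left=-1, h_right=-1, diff=0 [OK], height=0
  node 30: h_left=-1, h_right=-1, diff=0 [OK], height=0
  node 41: h_left=0, h_right=-1, diff=1 [OK], height=1
  node 27: h_left=0, h_right=1, diff=1 [OK], height=2
  node 14: h_left=2, h_right=2, diff=0 [OK], height=3
All nodes satisfy the balance condition.
Result: Balanced


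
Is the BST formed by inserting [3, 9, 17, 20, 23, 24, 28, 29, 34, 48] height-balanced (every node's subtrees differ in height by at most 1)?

Tree (level-order array): [3, None, 9, None, 17, None, 20, None, 23, None, 24, None, 28, None, 29, None, 34, None, 48]
Definition: a tree is height-balanced if, at every node, |h(left) - h(right)| <= 1 (empty subtree has height -1).
Bottom-up per-node check:
  node 48: h_left=-1, h_right=-1, diff=0 [OK], height=0
  node 34: h_left=-1, h_right=0, diff=1 [OK], height=1
  node 29: h_left=-1, h_right=1, diff=2 [FAIL (|-1-1|=2 > 1)], height=2
  node 28: h_left=-1, h_right=2, diff=3 [FAIL (|-1-2|=3 > 1)], height=3
  node 24: h_left=-1, h_right=3, diff=4 [FAIL (|-1-3|=4 > 1)], height=4
  node 23: h_left=-1, h_right=4, diff=5 [FAIL (|-1-4|=5 > 1)], height=5
  node 20: h_left=-1, h_right=5, diff=6 [FAIL (|-1-5|=6 > 1)], height=6
  node 17: h_left=-1, h_right=6, diff=7 [FAIL (|-1-6|=7 > 1)], height=7
  node 9: h_left=-1, h_right=7, diff=8 [FAIL (|-1-7|=8 > 1)], height=8
  node 3: h_left=-1, h_right=8, diff=9 [FAIL (|-1-8|=9 > 1)], height=9
Node 29 violates the condition: |-1 - 1| = 2 > 1.
Result: Not balanced


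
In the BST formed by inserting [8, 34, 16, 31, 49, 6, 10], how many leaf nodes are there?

Tree built from: [8, 34, 16, 31, 49, 6, 10]
Tree (level-order array): [8, 6, 34, None, None, 16, 49, 10, 31]
Rule: A leaf has 0 children.
Per-node child counts:
  node 8: 2 child(ren)
  node 6: 0 child(ren)
  node 34: 2 child(ren)
  node 16: 2 child(ren)
  node 10: 0 child(ren)
  node 31: 0 child(ren)
  node 49: 0 child(ren)
Matching nodes: [6, 10, 31, 49]
Count of leaf nodes: 4


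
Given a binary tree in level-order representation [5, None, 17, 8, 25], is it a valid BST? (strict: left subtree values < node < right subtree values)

Level-order array: [5, None, 17, 8, 25]
Validate using subtree bounds (lo, hi): at each node, require lo < value < hi,
then recurse left with hi=value and right with lo=value.
Preorder trace (stopping at first violation):
  at node 5 with bounds (-inf, +inf): OK
  at node 17 with bounds (5, +inf): OK
  at node 8 with bounds (5, 17): OK
  at node 25 with bounds (17, +inf): OK
No violation found at any node.
Result: Valid BST


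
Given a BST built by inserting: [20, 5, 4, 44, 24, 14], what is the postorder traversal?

Tree insertion order: [20, 5, 4, 44, 24, 14]
Tree (level-order array): [20, 5, 44, 4, 14, 24]
Postorder traversal: [4, 14, 5, 24, 44, 20]


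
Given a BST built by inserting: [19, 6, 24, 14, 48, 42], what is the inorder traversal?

Tree insertion order: [19, 6, 24, 14, 48, 42]
Tree (level-order array): [19, 6, 24, None, 14, None, 48, None, None, 42]
Inorder traversal: [6, 14, 19, 24, 42, 48]


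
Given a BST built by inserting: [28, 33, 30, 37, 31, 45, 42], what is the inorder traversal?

Tree insertion order: [28, 33, 30, 37, 31, 45, 42]
Tree (level-order array): [28, None, 33, 30, 37, None, 31, None, 45, None, None, 42]
Inorder traversal: [28, 30, 31, 33, 37, 42, 45]


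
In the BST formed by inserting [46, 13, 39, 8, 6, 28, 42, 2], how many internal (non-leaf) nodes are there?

Tree built from: [46, 13, 39, 8, 6, 28, 42, 2]
Tree (level-order array): [46, 13, None, 8, 39, 6, None, 28, 42, 2]
Rule: An internal node has at least one child.
Per-node child counts:
  node 46: 1 child(ren)
  node 13: 2 child(ren)
  node 8: 1 child(ren)
  node 6: 1 child(ren)
  node 2: 0 child(ren)
  node 39: 2 child(ren)
  node 28: 0 child(ren)
  node 42: 0 child(ren)
Matching nodes: [46, 13, 8, 6, 39]
Count of internal (non-leaf) nodes: 5


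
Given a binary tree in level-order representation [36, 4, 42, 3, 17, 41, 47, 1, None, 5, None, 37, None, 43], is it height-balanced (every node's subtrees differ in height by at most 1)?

Tree (level-order array): [36, 4, 42, 3, 17, 41, 47, 1, None, 5, None, 37, None, 43]
Definition: a tree is height-balanced if, at every node, |h(left) - h(right)| <= 1 (empty subtree has height -1).
Bottom-up per-node check:
  node 1: h_left=-1, h_right=-1, diff=0 [OK], height=0
  node 3: h_left=0, h_right=-1, diff=1 [OK], height=1
  node 5: h_left=-1, h_right=-1, diff=0 [OK], height=0
  node 17: h_left=0, h_right=-1, diff=1 [OK], height=1
  node 4: h_left=1, h_right=1, diff=0 [OK], height=2
  node 37: h_left=-1, h_right=-1, diff=0 [OK], height=0
  node 41: h_left=0, h_right=-1, diff=1 [OK], height=1
  node 43: h_left=-1, h_right=-1, diff=0 [OK], height=0
  node 47: h_left=0, h_right=-1, diff=1 [OK], height=1
  node 42: h_left=1, h_right=1, diff=0 [OK], height=2
  node 36: h_left=2, h_right=2, diff=0 [OK], height=3
All nodes satisfy the balance condition.
Result: Balanced


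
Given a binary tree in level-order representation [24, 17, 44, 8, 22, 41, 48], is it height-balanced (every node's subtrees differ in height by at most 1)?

Tree (level-order array): [24, 17, 44, 8, 22, 41, 48]
Definition: a tree is height-balanced if, at every node, |h(left) - h(right)| <= 1 (empty subtree has height -1).
Bottom-up per-node check:
  node 8: h_left=-1, h_right=-1, diff=0 [OK], height=0
  node 22: h_left=-1, h_right=-1, diff=0 [OK], height=0
  node 17: h_left=0, h_right=0, diff=0 [OK], height=1
  node 41: h_left=-1, h_right=-1, diff=0 [OK], height=0
  node 48: h_left=-1, h_right=-1, diff=0 [OK], height=0
  node 44: h_left=0, h_right=0, diff=0 [OK], height=1
  node 24: h_left=1, h_right=1, diff=0 [OK], height=2
All nodes satisfy the balance condition.
Result: Balanced


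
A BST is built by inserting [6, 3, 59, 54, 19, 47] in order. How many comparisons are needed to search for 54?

Search path for 54: 6 -> 59 -> 54
Found: True
Comparisons: 3


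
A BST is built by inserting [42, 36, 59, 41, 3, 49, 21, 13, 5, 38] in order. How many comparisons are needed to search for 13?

Search path for 13: 42 -> 36 -> 3 -> 21 -> 13
Found: True
Comparisons: 5


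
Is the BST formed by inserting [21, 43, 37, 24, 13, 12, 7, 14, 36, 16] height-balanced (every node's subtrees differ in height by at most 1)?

Tree (level-order array): [21, 13, 43, 12, 14, 37, None, 7, None, None, 16, 24, None, None, None, None, None, None, 36]
Definition: a tree is height-balanced if, at every node, |h(left) - h(right)| <= 1 (empty subtree has height -1).
Bottom-up per-node check:
  node 7: h_left=-1, h_right=-1, diff=0 [OK], height=0
  node 12: h_left=0, h_right=-1, diff=1 [OK], height=1
  node 16: h_left=-1, h_right=-1, diff=0 [OK], height=0
  node 14: h_left=-1, h_right=0, diff=1 [OK], height=1
  node 13: h_left=1, h_right=1, diff=0 [OK], height=2
  node 36: h_left=-1, h_right=-1, diff=0 [OK], height=0
  node 24: h_left=-1, h_right=0, diff=1 [OK], height=1
  node 37: h_left=1, h_right=-1, diff=2 [FAIL (|1--1|=2 > 1)], height=2
  node 43: h_left=2, h_right=-1, diff=3 [FAIL (|2--1|=3 > 1)], height=3
  node 21: h_left=2, h_right=3, diff=1 [OK], height=4
Node 37 violates the condition: |1 - -1| = 2 > 1.
Result: Not balanced


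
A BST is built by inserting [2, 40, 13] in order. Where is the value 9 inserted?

Starting tree (level order): [2, None, 40, 13]
Insertion path: 2 -> 40 -> 13
Result: insert 9 as left child of 13
Final tree (level order): [2, None, 40, 13, None, 9]


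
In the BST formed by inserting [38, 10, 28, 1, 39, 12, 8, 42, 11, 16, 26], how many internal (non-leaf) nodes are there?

Tree built from: [38, 10, 28, 1, 39, 12, 8, 42, 11, 16, 26]
Tree (level-order array): [38, 10, 39, 1, 28, None, 42, None, 8, 12, None, None, None, None, None, 11, 16, None, None, None, 26]
Rule: An internal node has at least one child.
Per-node child counts:
  node 38: 2 child(ren)
  node 10: 2 child(ren)
  node 1: 1 child(ren)
  node 8: 0 child(ren)
  node 28: 1 child(ren)
  node 12: 2 child(ren)
  node 11: 0 child(ren)
  node 16: 1 child(ren)
  node 26: 0 child(ren)
  node 39: 1 child(ren)
  node 42: 0 child(ren)
Matching nodes: [38, 10, 1, 28, 12, 16, 39]
Count of internal (non-leaf) nodes: 7


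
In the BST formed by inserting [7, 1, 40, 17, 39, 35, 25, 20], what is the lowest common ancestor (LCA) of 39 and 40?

Tree insertion order: [7, 1, 40, 17, 39, 35, 25, 20]
Tree (level-order array): [7, 1, 40, None, None, 17, None, None, 39, 35, None, 25, None, 20]
In a BST, the LCA of p=39, q=40 is the first node v on the
root-to-leaf path with p <= v <= q (go left if both < v, right if both > v).
Walk from root:
  at 7: both 39 and 40 > 7, go right
  at 40: 39 <= 40 <= 40, this is the LCA
LCA = 40


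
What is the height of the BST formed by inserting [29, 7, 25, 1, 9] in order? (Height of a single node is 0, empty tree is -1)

Insertion order: [29, 7, 25, 1, 9]
Tree (level-order array): [29, 7, None, 1, 25, None, None, 9]
Compute height bottom-up (empty subtree = -1):
  height(1) = 1 + max(-1, -1) = 0
  height(9) = 1 + max(-1, -1) = 0
  height(25) = 1 + max(0, -1) = 1
  height(7) = 1 + max(0, 1) = 2
  height(29) = 1 + max(2, -1) = 3
Height = 3


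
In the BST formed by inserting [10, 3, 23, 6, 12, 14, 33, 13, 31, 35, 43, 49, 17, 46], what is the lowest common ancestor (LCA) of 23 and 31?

Tree insertion order: [10, 3, 23, 6, 12, 14, 33, 13, 31, 35, 43, 49, 17, 46]
Tree (level-order array): [10, 3, 23, None, 6, 12, 33, None, None, None, 14, 31, 35, 13, 17, None, None, None, 43, None, None, None, None, None, 49, 46]
In a BST, the LCA of p=23, q=31 is the first node v on the
root-to-leaf path with p <= v <= q (go left if both < v, right if both > v).
Walk from root:
  at 10: both 23 and 31 > 10, go right
  at 23: 23 <= 23 <= 31, this is the LCA
LCA = 23


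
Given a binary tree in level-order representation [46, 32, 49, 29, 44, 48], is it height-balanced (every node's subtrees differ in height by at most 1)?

Tree (level-order array): [46, 32, 49, 29, 44, 48]
Definition: a tree is height-balanced if, at every node, |h(left) - h(right)| <= 1 (empty subtree has height -1).
Bottom-up per-node check:
  node 29: h_left=-1, h_right=-1, diff=0 [OK], height=0
  node 44: h_left=-1, h_right=-1, diff=0 [OK], height=0
  node 32: h_left=0, h_right=0, diff=0 [OK], height=1
  node 48: h_left=-1, h_right=-1, diff=0 [OK], height=0
  node 49: h_left=0, h_right=-1, diff=1 [OK], height=1
  node 46: h_left=1, h_right=1, diff=0 [OK], height=2
All nodes satisfy the balance condition.
Result: Balanced


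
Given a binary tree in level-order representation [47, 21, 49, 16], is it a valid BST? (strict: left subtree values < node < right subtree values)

Level-order array: [47, 21, 49, 16]
Validate using subtree bounds (lo, hi): at each node, require lo < value < hi,
then recurse left with hi=value and right with lo=value.
Preorder trace (stopping at first violation):
  at node 47 with bounds (-inf, +inf): OK
  at node 21 with bounds (-inf, 47): OK
  at node 16 with bounds (-inf, 21): OK
  at node 49 with bounds (47, +inf): OK
No violation found at any node.
Result: Valid BST
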